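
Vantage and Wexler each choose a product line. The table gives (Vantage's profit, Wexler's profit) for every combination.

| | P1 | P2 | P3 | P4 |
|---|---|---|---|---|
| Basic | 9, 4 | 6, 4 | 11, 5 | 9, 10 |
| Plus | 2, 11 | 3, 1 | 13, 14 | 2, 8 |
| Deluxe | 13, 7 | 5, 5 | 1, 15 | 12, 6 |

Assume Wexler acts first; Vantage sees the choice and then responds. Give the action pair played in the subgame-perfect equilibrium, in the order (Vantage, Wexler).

Vantage best-responds to each possible Wexler move:
- P1: Vantage compares 9, 2, 13 and picks Deluxe; Wexler would get 7.
- P2: Vantage compares 6, 3, 5 and picks Basic; Wexler would get 4.
- P3: Vantage compares 11, 13, 1 and picks Plus; Wexler would get 14.
- P4: Vantage compares 9, 2, 12 and picks Deluxe; Wexler would get 6.
Maximizing over 7, 4, 14, 6, Wexler chooses P3. Subgame-perfect outcome: (Plus, P3) with payoffs (13, 14).

(Plus, P3)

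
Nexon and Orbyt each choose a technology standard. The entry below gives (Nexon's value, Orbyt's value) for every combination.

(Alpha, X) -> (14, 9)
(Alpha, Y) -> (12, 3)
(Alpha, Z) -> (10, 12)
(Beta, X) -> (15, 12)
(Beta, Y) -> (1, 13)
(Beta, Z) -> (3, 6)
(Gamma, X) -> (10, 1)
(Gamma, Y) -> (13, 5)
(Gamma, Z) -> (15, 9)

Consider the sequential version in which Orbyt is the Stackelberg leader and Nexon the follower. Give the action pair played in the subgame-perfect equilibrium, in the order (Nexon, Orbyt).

Backward induction with Orbyt moving first.
- X: Nexon compares 14, 15, 10 and picks Beta; Orbyt would get 12.
- Y: Nexon compares 12, 1, 13 and picks Gamma; Orbyt would get 5.
- Z: Nexon compares 10, 3, 15 and picks Gamma; Orbyt would get 9.
Among 12, 5, 9, the best is 12 at X. Subgame-perfect outcome: (Beta, X) with payoffs (15, 12).

(Beta, X)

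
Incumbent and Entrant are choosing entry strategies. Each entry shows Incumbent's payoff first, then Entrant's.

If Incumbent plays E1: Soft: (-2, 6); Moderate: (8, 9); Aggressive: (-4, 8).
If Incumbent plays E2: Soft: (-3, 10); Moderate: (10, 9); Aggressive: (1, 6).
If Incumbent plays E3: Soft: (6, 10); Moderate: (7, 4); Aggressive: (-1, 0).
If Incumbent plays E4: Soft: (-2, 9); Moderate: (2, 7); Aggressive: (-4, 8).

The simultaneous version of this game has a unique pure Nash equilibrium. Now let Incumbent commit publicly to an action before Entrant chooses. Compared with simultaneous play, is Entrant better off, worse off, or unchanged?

Backward induction with Incumbent moving first.
- E1: Entrant compares 6, 9, 8 and picks Moderate; Incumbent would get 8.
- E2: Entrant compares 10, 9, 6 and picks Soft; Incumbent would get -3.
- E3: Entrant compares 10, 4, 0 and picks Soft; Incumbent would get 6.
- E4: Entrant compares 9, 7, 8 and picks Soft; Incumbent would get -2.
Incumbent's induced payoffs are 8, -3, 6, -2, so Incumbent commits to E1. Subgame-perfect outcome: (E1, Moderate) with payoffs (8, 9).
Now find the simultaneous Nash equilibrium.
Incumbent's best replies: Soft→E3; Moderate→E2; Aggressive→E2.
Entrant's best replies: E1→Moderate; E2→Soft; E3→Soft; E4→Soft.
The unique mutual best reply is (E3, Soft), giving (6, 10).
Entrant earns 9 sequentially versus 10 at the Nash outcome: worse off.

worse off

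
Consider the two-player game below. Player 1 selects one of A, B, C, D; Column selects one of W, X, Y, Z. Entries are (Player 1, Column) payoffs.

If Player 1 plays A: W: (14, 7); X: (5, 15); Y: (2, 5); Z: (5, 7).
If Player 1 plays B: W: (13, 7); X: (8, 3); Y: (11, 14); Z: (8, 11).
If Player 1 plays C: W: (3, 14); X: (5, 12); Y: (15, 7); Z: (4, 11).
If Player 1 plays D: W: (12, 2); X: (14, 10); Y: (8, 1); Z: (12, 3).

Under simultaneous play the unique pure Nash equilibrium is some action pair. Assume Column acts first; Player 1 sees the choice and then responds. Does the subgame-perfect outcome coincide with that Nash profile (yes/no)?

Solve by backward induction (Column leads).
- W: Player 1 compares 14, 13, 3, 12 and picks A; Column would get 7.
- X: Player 1 compares 5, 8, 5, 14 and picks D; Column would get 10.
- Y: Player 1 compares 2, 11, 15, 8 and picks C; Column would get 7.
- Z: Player 1 compares 5, 8, 4, 12 and picks D; Column would get 3.
Maximizing over 7, 10, 7, 3, Column chooses X. Subgame-perfect outcome: (D, X) with payoffs (14, 10).
Under simultaneous play:
Player 1's best replies: W→A; X→D; Y→C; Z→D.
Column's best replies: A→X; B→Y; C→W; D→X.
The unique mutual best reply is (D, X), giving (14, 10).
Sequential outcome (D, X) coincides with the Nash profile (D, X).

yes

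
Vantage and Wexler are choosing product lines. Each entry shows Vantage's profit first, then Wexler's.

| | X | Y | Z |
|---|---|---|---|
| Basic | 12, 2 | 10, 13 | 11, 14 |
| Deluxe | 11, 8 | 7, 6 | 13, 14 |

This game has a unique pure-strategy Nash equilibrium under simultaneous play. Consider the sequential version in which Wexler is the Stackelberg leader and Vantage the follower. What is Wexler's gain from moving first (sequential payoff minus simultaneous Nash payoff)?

0

Solve by backward induction (Wexler leads).
- X → Vantage plays Basic (best of 12, 11); Wexler gets 2.
- Y → Vantage plays Basic (best of 10, 7); Wexler gets 13.
- Z → Vantage plays Deluxe (best of 11, 13); Wexler gets 14.
Maximizing over 2, 13, 14, Wexler chooses Z. Subgame-perfect outcome: (Deluxe, Z) with payoffs (13, 14).
Under simultaneous play:
Vantage's best replies: X→Basic; Y→Basic; Z→Deluxe.
Wexler's best replies: Basic→Z; Deluxe→Z.
The unique mutual best reply is (Deluxe, Z), giving (13, 14).
Wexler's commitment gain: 14 − 14 = 0.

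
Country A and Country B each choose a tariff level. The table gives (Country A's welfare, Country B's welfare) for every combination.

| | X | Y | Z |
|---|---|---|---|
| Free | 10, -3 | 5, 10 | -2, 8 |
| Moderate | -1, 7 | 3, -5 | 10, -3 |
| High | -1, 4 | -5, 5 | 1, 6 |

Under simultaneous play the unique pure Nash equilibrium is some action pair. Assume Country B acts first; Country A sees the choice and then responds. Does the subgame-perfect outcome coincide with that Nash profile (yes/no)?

Backward induction with Country B moving first.
- X: Country A compares 10, -1, -1 and picks Free; Country B would get -3.
- Y: Country A compares 5, 3, -5 and picks Free; Country B would get 10.
- Z: Country A compares -2, 10, 1 and picks Moderate; Country B would get -3.
Country B's induced payoffs are -3, 10, -3, so Country B commits to Y. Subgame-perfect outcome: (Free, Y) with payoffs (5, 10).
Now find the simultaneous Nash equilibrium.
Country A's best replies: X→Free; Y→Free; Z→Moderate.
Country B's best replies: Free→Y; Moderate→X; High→Z.
The unique mutual best reply is (Free, Y), giving (5, 10).
Sequential outcome (Free, Y) coincides with the Nash profile (Free, Y).

yes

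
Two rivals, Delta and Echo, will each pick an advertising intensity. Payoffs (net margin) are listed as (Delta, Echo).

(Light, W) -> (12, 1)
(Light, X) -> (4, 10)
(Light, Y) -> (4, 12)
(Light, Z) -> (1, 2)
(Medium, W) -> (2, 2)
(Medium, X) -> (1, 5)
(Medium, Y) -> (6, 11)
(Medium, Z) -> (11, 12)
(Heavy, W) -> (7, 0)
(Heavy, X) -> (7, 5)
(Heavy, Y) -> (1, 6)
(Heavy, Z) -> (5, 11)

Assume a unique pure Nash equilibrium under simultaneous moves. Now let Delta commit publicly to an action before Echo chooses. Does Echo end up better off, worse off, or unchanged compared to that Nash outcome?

Echo best-responds to each possible Delta move:
- Light → Echo plays Y (best of 1, 10, 12, 2); Delta gets 4.
- Medium → Echo plays Z (best of 2, 5, 11, 12); Delta gets 11.
- Heavy → Echo plays Z (best of 0, 5, 6, 11); Delta gets 5.
Delta's induced payoffs are 4, 11, 5, so Delta commits to Medium. Subgame-perfect outcome: (Medium, Z) with payoffs (11, 12).
Under simultaneous play:
Delta's best replies: W→Light; X→Heavy; Y→Medium; Z→Medium.
Echo's best replies: Light→Y; Medium→Z; Heavy→Z.
Only (Medium, Z) has each player best-responding; Nash payoffs (11, 12).
Echo earns 12 sequentially versus 12 at the Nash outcome: unchanged.

unchanged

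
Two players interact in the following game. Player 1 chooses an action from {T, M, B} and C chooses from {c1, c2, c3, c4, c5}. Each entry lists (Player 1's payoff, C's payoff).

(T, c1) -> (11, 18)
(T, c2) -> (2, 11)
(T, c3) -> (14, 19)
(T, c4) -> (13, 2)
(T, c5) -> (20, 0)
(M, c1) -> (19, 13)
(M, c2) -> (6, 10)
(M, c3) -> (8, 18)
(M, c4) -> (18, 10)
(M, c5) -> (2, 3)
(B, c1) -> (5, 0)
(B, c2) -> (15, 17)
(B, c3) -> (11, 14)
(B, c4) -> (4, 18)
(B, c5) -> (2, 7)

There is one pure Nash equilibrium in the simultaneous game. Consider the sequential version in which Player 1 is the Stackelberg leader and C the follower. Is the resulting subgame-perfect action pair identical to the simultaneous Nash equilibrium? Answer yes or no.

Work backward from C's decision.
- T: C compares 18, 11, 19, 2, 0 and picks c3; Player 1 would get 14.
- M: C compares 13, 10, 18, 10, 3 and picks c3; Player 1 would get 8.
- B: C compares 0, 17, 14, 18, 7 and picks c4; Player 1 would get 4.
Maximizing over 14, 8, 4, Player 1 chooses T. Subgame-perfect outcome: (T, c3) with payoffs (14, 19).
Now find the simultaneous Nash equilibrium.
Player 1's best replies: c1→M; c2→B; c3→T; c4→M; c5→T.
C's best replies: T→c3; M→c3; B→c4.
The unique mutual best reply is (T, c3), giving (14, 19).
Sequential outcome (T, c3) coincides with the Nash profile (T, c3).

yes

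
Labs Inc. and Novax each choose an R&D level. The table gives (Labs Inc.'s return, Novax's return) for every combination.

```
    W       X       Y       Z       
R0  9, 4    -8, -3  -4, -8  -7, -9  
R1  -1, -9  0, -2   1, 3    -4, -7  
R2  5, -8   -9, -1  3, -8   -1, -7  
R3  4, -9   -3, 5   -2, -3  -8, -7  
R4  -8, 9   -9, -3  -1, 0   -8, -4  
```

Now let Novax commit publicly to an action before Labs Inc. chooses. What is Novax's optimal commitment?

W

Labs Inc. best-responds to each possible Novax move:
- W: BR = R0, leader payoff 4.
- X: BR = R1, leader payoff -2.
- Y: BR = R2, leader payoff -8.
- Z: BR = R2, leader payoff -7.
Novax's induced payoffs are 4, -2, -8, -7, so Novax commits to W. Subgame-perfect outcome: (R0, W) with payoffs (9, 4).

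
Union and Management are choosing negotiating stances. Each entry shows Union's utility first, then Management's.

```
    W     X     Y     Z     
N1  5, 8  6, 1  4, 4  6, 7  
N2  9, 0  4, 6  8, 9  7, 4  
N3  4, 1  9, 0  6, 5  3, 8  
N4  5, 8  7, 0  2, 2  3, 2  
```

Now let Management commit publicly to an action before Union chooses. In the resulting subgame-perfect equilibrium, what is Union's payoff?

Union best-responds to each possible Management move:
- W → Union plays N2 (best of 5, 9, 4, 5); Management gets 0.
- X → Union plays N3 (best of 6, 4, 9, 7); Management gets 0.
- Y → Union plays N2 (best of 4, 8, 6, 2); Management gets 9.
- Z → Union plays N2 (best of 6, 7, 3, 3); Management gets 4.
Maximizing over 0, 0, 9, 4, Management chooses Y. Subgame-perfect outcome: (N2, Y) with payoffs (8, 9).

8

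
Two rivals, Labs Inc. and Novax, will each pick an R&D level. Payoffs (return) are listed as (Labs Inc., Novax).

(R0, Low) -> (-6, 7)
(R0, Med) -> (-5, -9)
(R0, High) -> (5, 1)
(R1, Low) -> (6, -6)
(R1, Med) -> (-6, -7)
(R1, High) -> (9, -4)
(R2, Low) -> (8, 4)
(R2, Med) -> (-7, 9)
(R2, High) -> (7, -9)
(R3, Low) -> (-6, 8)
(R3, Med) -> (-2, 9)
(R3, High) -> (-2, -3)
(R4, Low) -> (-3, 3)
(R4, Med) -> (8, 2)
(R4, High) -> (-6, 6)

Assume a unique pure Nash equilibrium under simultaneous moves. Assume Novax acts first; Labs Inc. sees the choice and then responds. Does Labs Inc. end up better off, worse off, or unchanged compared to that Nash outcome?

Solve by backward induction (Novax leads).
- Low → Labs Inc. plays R2 (best of -6, 6, 8, -6, -3); Novax gets 4.
- Med → Labs Inc. plays R4 (best of -5, -6, -7, -2, 8); Novax gets 2.
- High → Labs Inc. plays R1 (best of 5, 9, 7, -2, -6); Novax gets -4.
Novax's induced payoffs are 4, 2, -4, so Novax commits to Low. Subgame-perfect outcome: (R2, Low) with payoffs (8, 4).
For the simultaneous game, intersect best replies.
Labs Inc.'s best replies: Low→R2; Med→R4; High→R1.
Novax's best replies: R0→Low; R1→High; R2→Med; R3→Med; R4→High.
The unique mutual best reply is (R1, High), giving (9, -4).
Labs Inc. earns 8 sequentially versus 9 at the Nash outcome: worse off.

worse off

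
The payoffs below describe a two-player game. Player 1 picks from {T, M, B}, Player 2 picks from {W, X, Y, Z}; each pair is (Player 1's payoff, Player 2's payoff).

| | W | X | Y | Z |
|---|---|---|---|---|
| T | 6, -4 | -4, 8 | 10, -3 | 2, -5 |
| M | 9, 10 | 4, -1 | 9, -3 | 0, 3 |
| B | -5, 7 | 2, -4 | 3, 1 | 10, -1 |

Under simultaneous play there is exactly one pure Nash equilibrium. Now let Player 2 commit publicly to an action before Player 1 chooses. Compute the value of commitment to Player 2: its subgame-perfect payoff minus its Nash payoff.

0

Backward induction with Player 2 moving first.
- W: BR = M, leader payoff 10.
- X: BR = M, leader payoff -1.
- Y: BR = T, leader payoff -3.
- Z: BR = B, leader payoff -1.
Player 2's induced payoffs are 10, -1, -3, -1, so Player 2 commits to W. Subgame-perfect outcome: (M, W) with payoffs (9, 10).
For the simultaneous game, intersect best replies.
Player 1's best replies: W→M; X→M; Y→T; Z→B.
Player 2's best replies: T→X; M→W; B→W.
Only (M, W) has each player best-responding; Nash payoffs (9, 10).
Player 2's commitment gain: 10 − 10 = 0.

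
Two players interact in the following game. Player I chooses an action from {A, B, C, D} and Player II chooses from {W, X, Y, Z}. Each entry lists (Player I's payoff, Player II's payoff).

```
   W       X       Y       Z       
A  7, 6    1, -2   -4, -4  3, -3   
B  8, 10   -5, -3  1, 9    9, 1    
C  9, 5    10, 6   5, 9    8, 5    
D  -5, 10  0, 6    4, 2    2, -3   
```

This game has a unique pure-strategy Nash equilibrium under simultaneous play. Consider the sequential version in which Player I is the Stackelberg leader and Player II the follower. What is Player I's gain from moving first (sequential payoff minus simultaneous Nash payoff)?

3

Work backward from Player II's decision.
- A: BR = W, leader payoff 7.
- B: BR = W, leader payoff 8.
- C: BR = Y, leader payoff 5.
- D: BR = W, leader payoff -5.
Maximizing over 7, 8, 5, -5, Player I chooses B. Subgame-perfect outcome: (B, W) with payoffs (8, 10).
Now find the simultaneous Nash equilibrium.
Player I's best replies: W→C; X→C; Y→C; Z→B.
Player II's best replies: A→W; B→W; C→Y; D→W.
Only (C, Y) has each player best-responding; Nash payoffs (5, 9).
Player I's commitment gain: 8 − 5 = 3.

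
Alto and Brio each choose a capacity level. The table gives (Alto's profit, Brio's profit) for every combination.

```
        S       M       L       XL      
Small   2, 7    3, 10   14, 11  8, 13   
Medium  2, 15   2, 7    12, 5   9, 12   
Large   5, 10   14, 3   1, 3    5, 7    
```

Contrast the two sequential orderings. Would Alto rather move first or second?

If Alto leads: Brio's best replies are Small→XL, Medium→S, Large→S; Alto's induced payoffs 8, 2, 5; outcome (Small, XL), payoffs (8, 13).
If Brio leads: Alto's best replies are S→Large, M→Large, L→Small, XL→Medium; Brio's induced payoffs 10, 3, 11, 12; outcome (Medium, XL), payoffs (9, 12).
Alto gets 8 moving first and 9 moving second, so Alto prefers to move second.

second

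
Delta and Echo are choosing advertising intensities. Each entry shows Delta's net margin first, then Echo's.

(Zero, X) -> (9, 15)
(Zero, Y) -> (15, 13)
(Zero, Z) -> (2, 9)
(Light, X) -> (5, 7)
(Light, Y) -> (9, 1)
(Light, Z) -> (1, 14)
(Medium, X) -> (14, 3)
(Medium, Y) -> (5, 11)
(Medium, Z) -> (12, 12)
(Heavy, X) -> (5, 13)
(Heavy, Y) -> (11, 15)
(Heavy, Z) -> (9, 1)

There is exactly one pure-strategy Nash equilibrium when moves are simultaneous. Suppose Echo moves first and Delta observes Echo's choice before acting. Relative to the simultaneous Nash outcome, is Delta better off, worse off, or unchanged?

better off

Work backward from Delta's decision.
- X: BR = Medium, leader payoff 3.
- Y: BR = Zero, leader payoff 13.
- Z: BR = Medium, leader payoff 12.
Maximizing over 3, 13, 12, Echo chooses Y. Subgame-perfect outcome: (Zero, Y) with payoffs (15, 13).
For the simultaneous game, intersect best replies.
Delta's best replies: X→Medium; Y→Zero; Z→Medium.
Echo's best replies: Zero→X; Light→Z; Medium→Z; Heavy→Y.
Only (Medium, Z) has each player best-responding; Nash payoffs (12, 12).
Delta earns 15 sequentially versus 12 at the Nash outcome: better off.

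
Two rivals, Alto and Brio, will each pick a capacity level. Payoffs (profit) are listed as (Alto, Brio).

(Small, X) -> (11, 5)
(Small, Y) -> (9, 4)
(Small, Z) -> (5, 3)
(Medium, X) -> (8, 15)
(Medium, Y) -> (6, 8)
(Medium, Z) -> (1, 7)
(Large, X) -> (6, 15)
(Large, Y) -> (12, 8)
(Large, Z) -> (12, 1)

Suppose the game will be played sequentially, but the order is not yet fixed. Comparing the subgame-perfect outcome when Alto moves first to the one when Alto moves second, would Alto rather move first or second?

second

If Alto leads: Brio's best replies are Small→X, Medium→X, Large→X; Alto's induced payoffs 11, 8, 6; outcome (Small, X), payoffs (11, 5).
If Brio leads: Alto's best replies are X→Small, Y→Large, Z→Large; Brio's induced payoffs 5, 8, 1; outcome (Large, Y), payoffs (12, 8).
Alto gets 11 moving first and 12 moving second, so Alto prefers to move second.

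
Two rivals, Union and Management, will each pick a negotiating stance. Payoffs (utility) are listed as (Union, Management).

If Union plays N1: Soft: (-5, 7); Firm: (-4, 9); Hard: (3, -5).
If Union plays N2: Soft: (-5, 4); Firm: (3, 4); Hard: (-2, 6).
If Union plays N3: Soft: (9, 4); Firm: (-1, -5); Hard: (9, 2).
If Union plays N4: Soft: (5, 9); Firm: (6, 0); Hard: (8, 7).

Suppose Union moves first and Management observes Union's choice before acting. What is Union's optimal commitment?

Solve by backward induction (Union leads).
- N1 → Management plays Firm (best of 7, 9, -5); Union gets -4.
- N2 → Management plays Hard (best of 4, 4, 6); Union gets -2.
- N3 → Management plays Soft (best of 4, -5, 2); Union gets 9.
- N4 → Management plays Soft (best of 9, 0, 7); Union gets 5.
Union's induced payoffs are -4, -2, 9, 5, so Union commits to N3. Subgame-perfect outcome: (N3, Soft) with payoffs (9, 4).

N3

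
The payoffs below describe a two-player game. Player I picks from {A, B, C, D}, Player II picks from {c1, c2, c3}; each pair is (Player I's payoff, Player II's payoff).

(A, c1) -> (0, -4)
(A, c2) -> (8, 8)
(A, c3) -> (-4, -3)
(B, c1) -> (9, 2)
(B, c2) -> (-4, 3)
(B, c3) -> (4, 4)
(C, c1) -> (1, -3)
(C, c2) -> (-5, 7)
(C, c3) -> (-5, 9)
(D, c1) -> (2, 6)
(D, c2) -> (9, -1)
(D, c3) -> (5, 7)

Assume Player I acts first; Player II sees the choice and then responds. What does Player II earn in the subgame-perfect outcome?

Backward induction with Player I moving first.
- A: Player II compares -4, 8, -3 and picks c2; Player I would get 8.
- B: Player II compares 2, 3, 4 and picks c3; Player I would get 4.
- C: Player II compares -3, 7, 9 and picks c3; Player I would get -5.
- D: Player II compares 6, -1, 7 and picks c3; Player I would get 5.
Player I's induced payoffs are 8, 4, -5, 5, so Player I commits to A. Subgame-perfect outcome: (A, c2) with payoffs (8, 8).

8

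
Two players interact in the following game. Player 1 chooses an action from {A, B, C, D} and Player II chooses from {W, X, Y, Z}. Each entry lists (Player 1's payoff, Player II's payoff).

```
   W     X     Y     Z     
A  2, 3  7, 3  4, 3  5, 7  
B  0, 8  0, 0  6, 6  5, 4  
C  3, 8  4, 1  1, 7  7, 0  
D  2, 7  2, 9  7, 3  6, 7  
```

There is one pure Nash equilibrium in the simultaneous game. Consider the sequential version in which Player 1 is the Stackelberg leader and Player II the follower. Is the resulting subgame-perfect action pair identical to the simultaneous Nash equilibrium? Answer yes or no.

Work backward from Player II's decision.
- A → Player II plays Z (best of 3, 3, 3, 7); Player 1 gets 5.
- B → Player II plays W (best of 8, 0, 6, 4); Player 1 gets 0.
- C → Player II plays W (best of 8, 1, 7, 0); Player 1 gets 3.
- D → Player II plays X (best of 7, 9, 3, 7); Player 1 gets 2.
Maximizing over 5, 0, 3, 2, Player 1 chooses A. Subgame-perfect outcome: (A, Z) with payoffs (5, 7).
Now find the simultaneous Nash equilibrium.
Player 1's best replies: W→C; X→A; Y→D; Z→C.
Player II's best replies: A→Z; B→W; C→W; D→X.
Only (C, W) has each player best-responding; Nash payoffs (3, 8).
Sequential outcome (A, Z) differs from the Nash profile (C, W).

no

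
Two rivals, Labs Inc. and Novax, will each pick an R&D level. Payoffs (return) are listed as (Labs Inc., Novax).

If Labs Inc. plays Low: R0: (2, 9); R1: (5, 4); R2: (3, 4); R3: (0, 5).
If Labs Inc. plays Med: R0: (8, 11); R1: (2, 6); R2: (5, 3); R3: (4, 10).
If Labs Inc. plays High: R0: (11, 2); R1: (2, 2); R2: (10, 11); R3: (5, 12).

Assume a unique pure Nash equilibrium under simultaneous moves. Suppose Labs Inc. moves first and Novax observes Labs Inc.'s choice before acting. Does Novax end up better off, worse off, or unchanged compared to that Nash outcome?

worse off

Backward induction with Labs Inc. moving first.
- Low: BR = R0, leader payoff 2.
- Med: BR = R0, leader payoff 8.
- High: BR = R3, leader payoff 5.
Labs Inc.'s induced payoffs are 2, 8, 5, so Labs Inc. commits to Med. Subgame-perfect outcome: (Med, R0) with payoffs (8, 11).
Now find the simultaneous Nash equilibrium.
Labs Inc.'s best replies: R0→High; R1→Low; R2→High; R3→High.
Novax's best replies: Low→R0; Med→R0; High→R3.
The unique mutual best reply is (High, R3), giving (5, 12).
Novax earns 11 sequentially versus 12 at the Nash outcome: worse off.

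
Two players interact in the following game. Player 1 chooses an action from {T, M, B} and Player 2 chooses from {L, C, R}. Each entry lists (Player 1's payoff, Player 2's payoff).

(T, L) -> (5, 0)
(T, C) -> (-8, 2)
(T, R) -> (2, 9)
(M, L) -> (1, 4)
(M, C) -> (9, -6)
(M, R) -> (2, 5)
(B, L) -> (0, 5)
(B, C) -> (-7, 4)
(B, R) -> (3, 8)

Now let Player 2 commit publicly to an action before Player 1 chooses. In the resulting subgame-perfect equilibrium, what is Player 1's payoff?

Player 1 best-responds to each possible Player 2 move:
- L → Player 1 plays T (best of 5, 1, 0); Player 2 gets 0.
- C → Player 1 plays M (best of -8, 9, -7); Player 2 gets -6.
- R → Player 1 plays B (best of 2, 2, 3); Player 2 gets 8.
Maximizing over 0, -6, 8, Player 2 chooses R. Subgame-perfect outcome: (B, R) with payoffs (3, 8).

3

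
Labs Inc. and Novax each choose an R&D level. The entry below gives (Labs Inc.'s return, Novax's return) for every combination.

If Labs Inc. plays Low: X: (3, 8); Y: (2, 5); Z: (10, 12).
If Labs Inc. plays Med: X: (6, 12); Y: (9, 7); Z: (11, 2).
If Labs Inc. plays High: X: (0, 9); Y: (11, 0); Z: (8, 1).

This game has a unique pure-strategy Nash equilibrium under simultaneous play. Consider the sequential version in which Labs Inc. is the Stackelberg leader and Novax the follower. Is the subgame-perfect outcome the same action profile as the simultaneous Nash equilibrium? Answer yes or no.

no

Backward induction with Labs Inc. moving first.
- Low → Novax plays Z (best of 8, 5, 12); Labs Inc. gets 10.
- Med → Novax plays X (best of 12, 7, 2); Labs Inc. gets 6.
- High → Novax plays X (best of 9, 0, 1); Labs Inc. gets 0.
Maximizing over 10, 6, 0, Labs Inc. chooses Low. Subgame-perfect outcome: (Low, Z) with payoffs (10, 12).
Under simultaneous play:
Labs Inc.'s best replies: X→Med; Y→High; Z→Med.
Novax's best replies: Low→Z; Med→X; High→X.
The unique mutual best reply is (Med, X), giving (6, 12).
Sequential outcome (Low, Z) differs from the Nash profile (Med, X).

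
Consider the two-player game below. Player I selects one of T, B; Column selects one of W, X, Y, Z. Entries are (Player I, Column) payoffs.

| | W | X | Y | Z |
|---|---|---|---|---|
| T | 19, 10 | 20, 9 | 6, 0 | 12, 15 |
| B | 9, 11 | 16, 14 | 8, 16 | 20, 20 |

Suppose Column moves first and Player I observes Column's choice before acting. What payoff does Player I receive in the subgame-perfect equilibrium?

20

Player I best-responds to each possible Column move:
- W: BR = T, leader payoff 10.
- X: BR = T, leader payoff 9.
- Y: BR = B, leader payoff 16.
- Z: BR = B, leader payoff 20.
Maximizing over 10, 9, 16, 20, Column chooses Z. Subgame-perfect outcome: (B, Z) with payoffs (20, 20).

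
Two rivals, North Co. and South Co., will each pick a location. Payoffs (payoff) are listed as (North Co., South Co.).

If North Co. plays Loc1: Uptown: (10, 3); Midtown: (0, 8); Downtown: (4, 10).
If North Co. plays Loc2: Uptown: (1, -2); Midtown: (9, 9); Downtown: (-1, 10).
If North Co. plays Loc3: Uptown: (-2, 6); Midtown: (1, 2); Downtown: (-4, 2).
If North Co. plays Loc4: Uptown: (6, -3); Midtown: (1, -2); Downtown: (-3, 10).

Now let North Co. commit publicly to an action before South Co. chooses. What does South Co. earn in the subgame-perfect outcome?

Work backward from South Co.'s decision.
- Loc1 → South Co. plays Downtown (best of 3, 8, 10); North Co. gets 4.
- Loc2 → South Co. plays Downtown (best of -2, 9, 10); North Co. gets -1.
- Loc3 → South Co. plays Uptown (best of 6, 2, 2); North Co. gets -2.
- Loc4 → South Co. plays Downtown (best of -3, -2, 10); North Co. gets -3.
Maximizing over 4, -1, -2, -3, North Co. chooses Loc1. Subgame-perfect outcome: (Loc1, Downtown) with payoffs (4, 10).

10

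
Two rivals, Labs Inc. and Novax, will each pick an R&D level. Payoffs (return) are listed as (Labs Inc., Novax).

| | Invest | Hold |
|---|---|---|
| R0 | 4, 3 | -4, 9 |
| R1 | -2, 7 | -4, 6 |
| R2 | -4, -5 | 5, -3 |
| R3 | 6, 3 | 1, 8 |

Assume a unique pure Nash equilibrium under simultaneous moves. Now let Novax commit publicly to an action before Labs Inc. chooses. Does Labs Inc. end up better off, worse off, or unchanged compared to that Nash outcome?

better off

Solve by backward induction (Novax leads).
- Invest: BR = R3, leader payoff 3.
- Hold: BR = R2, leader payoff -3.
Among 3, -3, the best is 3 at Invest. Subgame-perfect outcome: (R3, Invest) with payoffs (6, 3).
Now find the simultaneous Nash equilibrium.
Labs Inc.'s best replies: Invest→R3; Hold→R2.
Novax's best replies: R0→Hold; R1→Invest; R2→Hold; R3→Hold.
Only (R2, Hold) has each player best-responding; Nash payoffs (5, -3).
Labs Inc. earns 6 sequentially versus 5 at the Nash outcome: better off.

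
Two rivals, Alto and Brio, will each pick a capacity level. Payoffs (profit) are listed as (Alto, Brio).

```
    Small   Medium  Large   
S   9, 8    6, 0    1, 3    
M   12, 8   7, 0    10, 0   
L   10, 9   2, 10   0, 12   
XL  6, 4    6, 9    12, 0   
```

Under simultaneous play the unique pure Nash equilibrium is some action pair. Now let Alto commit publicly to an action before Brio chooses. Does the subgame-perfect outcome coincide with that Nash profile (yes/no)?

yes

Solve by backward induction (Alto leads).
- S: Brio compares 8, 0, 3 and picks Small; Alto would get 9.
- M: Brio compares 8, 0, 0 and picks Small; Alto would get 12.
- L: Brio compares 9, 10, 12 and picks Large; Alto would get 0.
- XL: Brio compares 4, 9, 0 and picks Medium; Alto would get 6.
Among 9, 12, 0, 6, the best is 12 at M. Subgame-perfect outcome: (M, Small) with payoffs (12, 8).
Now find the simultaneous Nash equilibrium.
Alto's best replies: Small→M; Medium→M; Large→XL.
Brio's best replies: S→Small; M→Small; L→Large; XL→Medium.
The unique mutual best reply is (M, Small), giving (12, 8).
Sequential outcome (M, Small) coincides with the Nash profile (M, Small).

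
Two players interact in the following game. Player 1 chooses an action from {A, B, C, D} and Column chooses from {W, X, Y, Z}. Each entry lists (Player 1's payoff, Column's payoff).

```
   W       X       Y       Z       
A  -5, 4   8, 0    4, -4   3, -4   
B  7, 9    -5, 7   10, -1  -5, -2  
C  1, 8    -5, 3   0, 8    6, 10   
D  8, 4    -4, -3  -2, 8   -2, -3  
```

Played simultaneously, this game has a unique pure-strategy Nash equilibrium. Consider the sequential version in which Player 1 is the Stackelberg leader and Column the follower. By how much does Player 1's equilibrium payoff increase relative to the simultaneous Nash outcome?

Column best-responds to each possible Player 1 move:
- A: Column compares 4, 0, -4, -4 and picks W; Player 1 would get -5.
- B: Column compares 9, 7, -1, -2 and picks W; Player 1 would get 7.
- C: Column compares 8, 3, 8, 10 and picks Z; Player 1 would get 6.
- D: Column compares 4, -3, 8, -3 and picks Y; Player 1 would get -2.
Among -5, 7, 6, -2, the best is 7 at B. Subgame-perfect outcome: (B, W) with payoffs (7, 9).
Under simultaneous play:
Player 1's best replies: W→D; X→A; Y→B; Z→C.
Column's best replies: A→W; B→W; C→Z; D→Y.
Only (C, Z) has each player best-responding; Nash payoffs (6, 10).
Player 1's commitment gain: 7 − 6 = 1.

1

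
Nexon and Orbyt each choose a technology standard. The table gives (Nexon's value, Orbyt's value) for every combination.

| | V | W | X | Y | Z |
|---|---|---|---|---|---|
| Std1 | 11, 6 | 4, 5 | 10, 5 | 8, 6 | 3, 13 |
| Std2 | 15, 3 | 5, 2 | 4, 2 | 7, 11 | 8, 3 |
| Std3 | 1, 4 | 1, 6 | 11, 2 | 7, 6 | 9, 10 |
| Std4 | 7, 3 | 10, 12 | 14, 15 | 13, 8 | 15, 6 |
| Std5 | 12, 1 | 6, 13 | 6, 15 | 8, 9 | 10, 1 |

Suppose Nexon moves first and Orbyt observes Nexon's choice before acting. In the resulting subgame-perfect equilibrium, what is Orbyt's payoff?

Backward induction with Nexon moving first.
- Std1: Orbyt compares 6, 5, 5, 6, 13 and picks Z; Nexon would get 3.
- Std2: Orbyt compares 3, 2, 2, 11, 3 and picks Y; Nexon would get 7.
- Std3: Orbyt compares 4, 6, 2, 6, 10 and picks Z; Nexon would get 9.
- Std4: Orbyt compares 3, 12, 15, 8, 6 and picks X; Nexon would get 14.
- Std5: Orbyt compares 1, 13, 15, 9, 1 and picks X; Nexon would get 6.
Nexon's induced payoffs are 3, 7, 9, 14, 6, so Nexon commits to Std4. Subgame-perfect outcome: (Std4, X) with payoffs (14, 15).

15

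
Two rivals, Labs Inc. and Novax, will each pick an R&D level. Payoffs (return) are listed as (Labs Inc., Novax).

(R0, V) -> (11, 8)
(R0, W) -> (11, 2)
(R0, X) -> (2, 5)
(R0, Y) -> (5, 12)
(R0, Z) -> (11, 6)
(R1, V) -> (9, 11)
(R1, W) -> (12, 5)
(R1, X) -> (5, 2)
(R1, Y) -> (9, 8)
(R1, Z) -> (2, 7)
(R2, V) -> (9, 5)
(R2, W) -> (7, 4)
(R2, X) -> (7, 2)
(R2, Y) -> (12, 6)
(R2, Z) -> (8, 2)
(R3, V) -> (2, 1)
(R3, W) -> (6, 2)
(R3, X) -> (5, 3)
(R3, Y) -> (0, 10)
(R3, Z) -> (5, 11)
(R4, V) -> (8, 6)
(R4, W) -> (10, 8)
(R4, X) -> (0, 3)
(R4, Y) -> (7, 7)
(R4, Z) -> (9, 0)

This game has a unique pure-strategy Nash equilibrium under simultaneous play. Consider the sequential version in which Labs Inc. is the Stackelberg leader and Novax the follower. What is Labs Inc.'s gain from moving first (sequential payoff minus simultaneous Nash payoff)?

Solve by backward induction (Labs Inc. leads).
- R0: BR = Y, leader payoff 5.
- R1: BR = V, leader payoff 9.
- R2: BR = Y, leader payoff 12.
- R3: BR = Z, leader payoff 5.
- R4: BR = W, leader payoff 10.
Labs Inc.'s induced payoffs are 5, 9, 12, 5, 10, so Labs Inc. commits to R2. Subgame-perfect outcome: (R2, Y) with payoffs (12, 6).
For the simultaneous game, intersect best replies.
Labs Inc.'s best replies: V→R0; W→R1; X→R2; Y→R2; Z→R0.
Novax's best replies: R0→Y; R1→V; R2→Y; R3→Z; R4→W.
Only (R2, Y) has each player best-responding; Nash payoffs (12, 6).
Labs Inc.'s commitment gain: 12 − 12 = 0.

0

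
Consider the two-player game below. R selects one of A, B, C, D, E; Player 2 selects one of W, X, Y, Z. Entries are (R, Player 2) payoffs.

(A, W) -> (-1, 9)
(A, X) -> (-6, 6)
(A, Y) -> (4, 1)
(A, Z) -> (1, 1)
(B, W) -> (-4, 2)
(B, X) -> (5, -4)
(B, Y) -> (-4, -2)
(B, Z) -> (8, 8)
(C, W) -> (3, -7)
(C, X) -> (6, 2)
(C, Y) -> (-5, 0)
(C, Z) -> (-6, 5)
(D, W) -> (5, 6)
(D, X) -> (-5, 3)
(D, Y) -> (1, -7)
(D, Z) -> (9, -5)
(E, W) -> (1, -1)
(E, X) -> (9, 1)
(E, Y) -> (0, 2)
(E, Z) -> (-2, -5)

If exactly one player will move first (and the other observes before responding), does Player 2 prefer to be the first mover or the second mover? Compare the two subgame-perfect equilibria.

second

If R leads: Player 2's best replies are A→W, B→Z, C→Z, D→W, E→Y; R's induced payoffs -1, 8, -6, 5, 0; outcome (B, Z), payoffs (8, 8).
If Player 2 leads: R's best replies are W→D, X→E, Y→A, Z→D; Player 2's induced payoffs 6, 1, 1, -5; outcome (D, W), payoffs (5, 6).
Player 2 gets 6 moving first and 8 moving second, so Player 2 prefers to move second.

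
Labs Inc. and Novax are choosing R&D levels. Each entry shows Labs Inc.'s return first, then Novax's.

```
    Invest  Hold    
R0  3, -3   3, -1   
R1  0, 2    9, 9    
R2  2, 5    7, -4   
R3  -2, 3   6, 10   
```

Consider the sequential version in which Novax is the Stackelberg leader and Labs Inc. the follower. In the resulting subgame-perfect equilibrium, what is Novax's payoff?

9

Backward induction with Novax moving first.
- Invest: BR = R0, leader payoff -3.
- Hold: BR = R1, leader payoff 9.
Maximizing over -3, 9, Novax chooses Hold. Subgame-perfect outcome: (R1, Hold) with payoffs (9, 9).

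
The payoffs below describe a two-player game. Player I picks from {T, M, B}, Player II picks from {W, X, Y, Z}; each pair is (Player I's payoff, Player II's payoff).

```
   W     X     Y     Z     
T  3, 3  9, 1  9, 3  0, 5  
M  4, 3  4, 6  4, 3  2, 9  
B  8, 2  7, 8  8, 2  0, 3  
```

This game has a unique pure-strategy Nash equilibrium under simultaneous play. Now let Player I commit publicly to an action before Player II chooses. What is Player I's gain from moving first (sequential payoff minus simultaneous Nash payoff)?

5

Backward induction with Player I moving first.
- T → Player II plays Z (best of 3, 1, 3, 5); Player I gets 0.
- M → Player II plays Z (best of 3, 6, 3, 9); Player I gets 2.
- B → Player II plays X (best of 2, 8, 2, 3); Player I gets 7.
Among 0, 2, 7, the best is 7 at B. Subgame-perfect outcome: (B, X) with payoffs (7, 8).
Now find the simultaneous Nash equilibrium.
Player I's best replies: W→B; X→T; Y→T; Z→M.
Player II's best replies: T→Z; M→Z; B→X.
Only (M, Z) has each player best-responding; Nash payoffs (2, 9).
Player I's commitment gain: 7 − 2 = 5.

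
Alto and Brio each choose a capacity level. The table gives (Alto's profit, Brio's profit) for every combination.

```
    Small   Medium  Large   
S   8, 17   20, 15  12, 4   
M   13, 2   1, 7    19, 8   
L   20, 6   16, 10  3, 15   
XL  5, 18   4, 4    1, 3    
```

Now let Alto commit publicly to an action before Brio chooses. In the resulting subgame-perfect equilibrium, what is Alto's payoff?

19

Solve by backward induction (Alto leads).
- S → Brio plays Small (best of 17, 15, 4); Alto gets 8.
- M → Brio plays Large (best of 2, 7, 8); Alto gets 19.
- L → Brio plays Large (best of 6, 10, 15); Alto gets 3.
- XL → Brio plays Small (best of 18, 4, 3); Alto gets 5.
Alto's induced payoffs are 8, 19, 3, 5, so Alto commits to M. Subgame-perfect outcome: (M, Large) with payoffs (19, 8).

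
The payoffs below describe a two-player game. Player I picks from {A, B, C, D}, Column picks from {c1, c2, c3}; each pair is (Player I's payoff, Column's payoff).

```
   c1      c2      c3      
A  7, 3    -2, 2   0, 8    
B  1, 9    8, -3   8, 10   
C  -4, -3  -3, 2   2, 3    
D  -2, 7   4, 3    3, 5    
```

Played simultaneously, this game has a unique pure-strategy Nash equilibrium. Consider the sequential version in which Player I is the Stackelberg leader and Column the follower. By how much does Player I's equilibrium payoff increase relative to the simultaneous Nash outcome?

0

Backward induction with Player I moving first.
- A: BR = c3, leader payoff 0.
- B: BR = c3, leader payoff 8.
- C: BR = c3, leader payoff 2.
- D: BR = c1, leader payoff -2.
Player I's induced payoffs are 0, 8, 2, -2, so Player I commits to B. Subgame-perfect outcome: (B, c3) with payoffs (8, 10).
For the simultaneous game, intersect best replies.
Player I's best replies: c1→A; c2→B; c3→B.
Column's best replies: A→c3; B→c3; C→c3; D→c1.
The unique mutual best reply is (B, c3), giving (8, 10).
Player I's commitment gain: 8 − 8 = 0.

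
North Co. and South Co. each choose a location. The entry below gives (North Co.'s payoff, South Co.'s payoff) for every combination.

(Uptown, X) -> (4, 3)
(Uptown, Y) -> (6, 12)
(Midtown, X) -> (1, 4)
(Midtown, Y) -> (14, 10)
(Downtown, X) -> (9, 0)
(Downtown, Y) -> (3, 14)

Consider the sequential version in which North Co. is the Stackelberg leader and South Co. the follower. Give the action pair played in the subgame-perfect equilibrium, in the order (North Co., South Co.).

Work backward from South Co.'s decision.
- Uptown → South Co. plays Y (best of 3, 12); North Co. gets 6.
- Midtown → South Co. plays Y (best of 4, 10); North Co. gets 14.
- Downtown → South Co. plays Y (best of 0, 14); North Co. gets 3.
Among 6, 14, 3, the best is 14 at Midtown. Subgame-perfect outcome: (Midtown, Y) with payoffs (14, 10).

(Midtown, Y)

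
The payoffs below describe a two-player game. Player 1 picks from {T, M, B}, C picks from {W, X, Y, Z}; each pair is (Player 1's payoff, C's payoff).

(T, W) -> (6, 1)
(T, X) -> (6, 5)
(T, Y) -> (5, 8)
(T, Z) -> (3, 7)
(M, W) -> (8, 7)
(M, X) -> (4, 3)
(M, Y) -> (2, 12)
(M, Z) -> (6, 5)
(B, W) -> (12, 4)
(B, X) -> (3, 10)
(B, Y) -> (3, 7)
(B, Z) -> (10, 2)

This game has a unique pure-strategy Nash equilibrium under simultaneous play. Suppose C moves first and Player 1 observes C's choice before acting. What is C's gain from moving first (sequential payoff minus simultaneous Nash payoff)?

0

Work backward from Player 1's decision.
- W → Player 1 plays B (best of 6, 8, 12); C gets 4.
- X → Player 1 plays T (best of 6, 4, 3); C gets 5.
- Y → Player 1 plays T (best of 5, 2, 3); C gets 8.
- Z → Player 1 plays B (best of 3, 6, 10); C gets 2.
Maximizing over 4, 5, 8, 2, C chooses Y. Subgame-perfect outcome: (T, Y) with payoffs (5, 8).
Under simultaneous play:
Player 1's best replies: W→B; X→T; Y→T; Z→B.
C's best replies: T→Y; M→Y; B→X.
Only (T, Y) has each player best-responding; Nash payoffs (5, 8).
C's commitment gain: 8 − 8 = 0.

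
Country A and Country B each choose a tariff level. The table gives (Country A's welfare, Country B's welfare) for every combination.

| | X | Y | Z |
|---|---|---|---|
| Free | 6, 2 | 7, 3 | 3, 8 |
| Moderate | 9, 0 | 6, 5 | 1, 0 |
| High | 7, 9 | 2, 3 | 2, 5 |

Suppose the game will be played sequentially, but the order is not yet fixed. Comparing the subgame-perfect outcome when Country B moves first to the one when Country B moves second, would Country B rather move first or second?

If Country A leads: Country B's best replies are Free→Z, Moderate→Y, High→X; Country A's induced payoffs 3, 6, 7; outcome (High, X), payoffs (7, 9).
If Country B leads: Country A's best replies are X→Moderate, Y→Free, Z→Free; Country B's induced payoffs 0, 3, 8; outcome (Free, Z), payoffs (3, 8).
Country B gets 8 moving first and 9 moving second, so Country B prefers to move second.

second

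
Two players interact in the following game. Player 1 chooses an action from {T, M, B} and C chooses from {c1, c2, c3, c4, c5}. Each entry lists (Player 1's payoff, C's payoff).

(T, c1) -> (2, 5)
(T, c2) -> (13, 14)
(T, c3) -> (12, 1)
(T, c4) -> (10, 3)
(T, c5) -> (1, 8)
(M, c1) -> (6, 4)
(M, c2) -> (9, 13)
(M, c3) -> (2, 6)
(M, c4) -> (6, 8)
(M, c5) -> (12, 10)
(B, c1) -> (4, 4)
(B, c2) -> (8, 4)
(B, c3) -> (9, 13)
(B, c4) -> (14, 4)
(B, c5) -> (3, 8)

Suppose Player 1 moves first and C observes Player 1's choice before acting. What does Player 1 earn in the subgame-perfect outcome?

13

Work backward from C's decision.
- T → C plays c2 (best of 5, 14, 1, 3, 8); Player 1 gets 13.
- M → C plays c2 (best of 4, 13, 6, 8, 10); Player 1 gets 9.
- B → C plays c3 (best of 4, 4, 13, 4, 8); Player 1 gets 9.
Maximizing over 13, 9, 9, Player 1 chooses T. Subgame-perfect outcome: (T, c2) with payoffs (13, 14).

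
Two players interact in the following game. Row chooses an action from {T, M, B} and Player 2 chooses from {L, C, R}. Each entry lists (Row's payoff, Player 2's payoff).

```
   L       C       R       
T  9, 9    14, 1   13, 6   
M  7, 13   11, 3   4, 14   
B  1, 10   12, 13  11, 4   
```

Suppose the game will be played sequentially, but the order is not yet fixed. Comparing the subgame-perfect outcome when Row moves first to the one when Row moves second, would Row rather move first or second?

If Row leads: Player 2's best replies are T→L, M→R, B→C; Row's induced payoffs 9, 4, 12; outcome (B, C), payoffs (12, 13).
If Player 2 leads: Row's best replies are L→T, C→T, R→T; Player 2's induced payoffs 9, 1, 6; outcome (T, L), payoffs (9, 9).
Row gets 12 moving first and 9 moving second, so Row prefers to move first.

first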